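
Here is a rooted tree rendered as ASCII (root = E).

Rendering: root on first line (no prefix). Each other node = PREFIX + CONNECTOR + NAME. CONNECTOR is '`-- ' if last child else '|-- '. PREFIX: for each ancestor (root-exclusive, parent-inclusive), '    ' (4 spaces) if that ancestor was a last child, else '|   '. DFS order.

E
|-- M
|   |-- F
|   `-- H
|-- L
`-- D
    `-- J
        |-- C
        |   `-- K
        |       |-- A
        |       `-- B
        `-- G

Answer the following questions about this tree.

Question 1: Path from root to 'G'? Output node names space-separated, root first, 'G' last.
Answer: E D J G

Derivation:
Walk down from root: E -> D -> J -> G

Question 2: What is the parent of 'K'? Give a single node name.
Scan adjacency: K appears as child of C

Answer: C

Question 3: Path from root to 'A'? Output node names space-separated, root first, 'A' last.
Walk down from root: E -> D -> J -> C -> K -> A

Answer: E D J C K A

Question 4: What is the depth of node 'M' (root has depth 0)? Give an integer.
Path from root to M: E -> M
Depth = number of edges = 1

Answer: 1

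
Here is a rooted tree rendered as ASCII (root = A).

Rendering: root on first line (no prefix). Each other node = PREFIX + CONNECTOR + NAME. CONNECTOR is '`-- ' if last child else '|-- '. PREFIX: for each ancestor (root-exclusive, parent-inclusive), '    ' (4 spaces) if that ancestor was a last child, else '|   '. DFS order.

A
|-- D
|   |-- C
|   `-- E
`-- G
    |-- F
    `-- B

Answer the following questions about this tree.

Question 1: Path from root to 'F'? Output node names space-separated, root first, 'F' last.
Answer: A G F

Derivation:
Walk down from root: A -> G -> F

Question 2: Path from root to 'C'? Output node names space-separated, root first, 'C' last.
Walk down from root: A -> D -> C

Answer: A D C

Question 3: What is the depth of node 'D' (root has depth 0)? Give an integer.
Answer: 1

Derivation:
Path from root to D: A -> D
Depth = number of edges = 1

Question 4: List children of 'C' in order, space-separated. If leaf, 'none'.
Node C's children (from adjacency): (leaf)

Answer: none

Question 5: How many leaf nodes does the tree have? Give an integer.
Answer: 4

Derivation:
Leaves (nodes with no children): B, C, E, F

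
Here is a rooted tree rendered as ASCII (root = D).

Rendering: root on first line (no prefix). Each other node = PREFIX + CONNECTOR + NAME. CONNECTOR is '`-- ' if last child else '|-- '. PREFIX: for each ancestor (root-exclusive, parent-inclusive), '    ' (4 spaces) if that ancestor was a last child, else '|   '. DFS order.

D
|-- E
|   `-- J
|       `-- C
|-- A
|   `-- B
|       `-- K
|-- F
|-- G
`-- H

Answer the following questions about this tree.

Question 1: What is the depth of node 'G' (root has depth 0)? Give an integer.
Path from root to G: D -> G
Depth = number of edges = 1

Answer: 1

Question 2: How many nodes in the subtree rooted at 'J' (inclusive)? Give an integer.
Answer: 2

Derivation:
Subtree rooted at J contains: C, J
Count = 2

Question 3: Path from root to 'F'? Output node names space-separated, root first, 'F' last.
Walk down from root: D -> F

Answer: D F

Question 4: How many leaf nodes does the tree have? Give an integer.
Leaves (nodes with no children): C, F, G, H, K

Answer: 5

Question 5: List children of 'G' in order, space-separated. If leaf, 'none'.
Node G's children (from adjacency): (leaf)

Answer: none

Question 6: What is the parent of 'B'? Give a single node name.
Scan adjacency: B appears as child of A

Answer: A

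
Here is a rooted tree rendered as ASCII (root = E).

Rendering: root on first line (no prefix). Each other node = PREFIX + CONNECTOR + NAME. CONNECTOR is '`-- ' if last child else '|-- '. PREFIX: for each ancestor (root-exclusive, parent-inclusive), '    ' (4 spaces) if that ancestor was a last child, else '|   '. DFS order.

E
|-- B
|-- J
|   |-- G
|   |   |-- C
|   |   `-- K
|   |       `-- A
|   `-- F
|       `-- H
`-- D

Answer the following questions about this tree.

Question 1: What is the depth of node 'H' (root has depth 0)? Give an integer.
Path from root to H: E -> J -> F -> H
Depth = number of edges = 3

Answer: 3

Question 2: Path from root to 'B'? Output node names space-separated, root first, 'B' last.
Answer: E B

Derivation:
Walk down from root: E -> B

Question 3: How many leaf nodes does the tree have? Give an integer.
Answer: 5

Derivation:
Leaves (nodes with no children): A, B, C, D, H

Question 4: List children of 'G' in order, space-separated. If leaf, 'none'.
Answer: C K

Derivation:
Node G's children (from adjacency): C, K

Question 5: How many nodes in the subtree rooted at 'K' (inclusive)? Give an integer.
Subtree rooted at K contains: A, K
Count = 2

Answer: 2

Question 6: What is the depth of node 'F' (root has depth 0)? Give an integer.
Path from root to F: E -> J -> F
Depth = number of edges = 2

Answer: 2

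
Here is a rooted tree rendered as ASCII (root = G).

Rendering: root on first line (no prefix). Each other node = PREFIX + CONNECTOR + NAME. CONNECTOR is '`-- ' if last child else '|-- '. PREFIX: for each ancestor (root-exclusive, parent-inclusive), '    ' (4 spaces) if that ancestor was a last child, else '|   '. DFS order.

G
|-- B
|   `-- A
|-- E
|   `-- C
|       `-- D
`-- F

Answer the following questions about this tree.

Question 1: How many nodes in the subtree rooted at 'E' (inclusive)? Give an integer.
Answer: 3

Derivation:
Subtree rooted at E contains: C, D, E
Count = 3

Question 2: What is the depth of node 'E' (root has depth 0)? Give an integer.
Path from root to E: G -> E
Depth = number of edges = 1

Answer: 1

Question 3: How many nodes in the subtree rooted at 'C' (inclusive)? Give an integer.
Answer: 2

Derivation:
Subtree rooted at C contains: C, D
Count = 2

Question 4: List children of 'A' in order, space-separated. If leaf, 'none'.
Answer: none

Derivation:
Node A's children (from adjacency): (leaf)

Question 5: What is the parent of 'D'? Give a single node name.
Answer: C

Derivation:
Scan adjacency: D appears as child of C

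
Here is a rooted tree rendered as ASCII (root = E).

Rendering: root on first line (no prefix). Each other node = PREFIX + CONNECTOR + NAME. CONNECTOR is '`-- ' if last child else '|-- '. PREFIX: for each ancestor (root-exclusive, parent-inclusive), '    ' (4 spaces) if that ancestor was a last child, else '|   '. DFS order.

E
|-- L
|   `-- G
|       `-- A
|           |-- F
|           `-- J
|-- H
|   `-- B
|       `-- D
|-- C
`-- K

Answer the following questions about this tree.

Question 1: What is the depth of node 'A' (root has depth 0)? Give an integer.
Path from root to A: E -> L -> G -> A
Depth = number of edges = 3

Answer: 3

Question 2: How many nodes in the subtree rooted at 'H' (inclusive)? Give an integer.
Subtree rooted at H contains: B, D, H
Count = 3

Answer: 3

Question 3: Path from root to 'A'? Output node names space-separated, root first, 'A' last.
Walk down from root: E -> L -> G -> A

Answer: E L G A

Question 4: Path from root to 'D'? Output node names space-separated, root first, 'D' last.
Walk down from root: E -> H -> B -> D

Answer: E H B D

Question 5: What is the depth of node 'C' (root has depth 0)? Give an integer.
Answer: 1

Derivation:
Path from root to C: E -> C
Depth = number of edges = 1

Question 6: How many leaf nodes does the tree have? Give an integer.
Answer: 5

Derivation:
Leaves (nodes with no children): C, D, F, J, K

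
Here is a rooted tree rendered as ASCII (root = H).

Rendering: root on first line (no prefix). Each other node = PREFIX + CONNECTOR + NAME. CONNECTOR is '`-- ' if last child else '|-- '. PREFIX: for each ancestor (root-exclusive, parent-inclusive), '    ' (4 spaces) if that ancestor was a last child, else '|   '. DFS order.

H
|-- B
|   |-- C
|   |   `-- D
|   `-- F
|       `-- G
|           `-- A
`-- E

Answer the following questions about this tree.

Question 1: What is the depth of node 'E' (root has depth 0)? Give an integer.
Answer: 1

Derivation:
Path from root to E: H -> E
Depth = number of edges = 1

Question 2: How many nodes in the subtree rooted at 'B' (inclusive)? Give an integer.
Subtree rooted at B contains: A, B, C, D, F, G
Count = 6

Answer: 6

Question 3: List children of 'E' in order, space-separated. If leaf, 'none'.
Answer: none

Derivation:
Node E's children (from adjacency): (leaf)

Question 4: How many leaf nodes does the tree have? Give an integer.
Answer: 3

Derivation:
Leaves (nodes with no children): A, D, E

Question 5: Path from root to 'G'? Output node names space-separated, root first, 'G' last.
Walk down from root: H -> B -> F -> G

Answer: H B F G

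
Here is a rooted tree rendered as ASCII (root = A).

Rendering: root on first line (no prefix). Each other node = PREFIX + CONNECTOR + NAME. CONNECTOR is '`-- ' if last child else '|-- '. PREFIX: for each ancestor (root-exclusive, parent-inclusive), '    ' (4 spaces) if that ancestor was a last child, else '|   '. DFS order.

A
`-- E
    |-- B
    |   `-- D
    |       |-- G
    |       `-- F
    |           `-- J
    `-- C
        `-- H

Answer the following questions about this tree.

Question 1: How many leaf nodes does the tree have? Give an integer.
Answer: 3

Derivation:
Leaves (nodes with no children): G, H, J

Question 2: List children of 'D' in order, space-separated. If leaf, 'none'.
Node D's children (from adjacency): G, F

Answer: G F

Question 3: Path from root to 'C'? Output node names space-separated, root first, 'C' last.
Walk down from root: A -> E -> C

Answer: A E C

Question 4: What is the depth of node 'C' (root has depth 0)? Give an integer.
Path from root to C: A -> E -> C
Depth = number of edges = 2

Answer: 2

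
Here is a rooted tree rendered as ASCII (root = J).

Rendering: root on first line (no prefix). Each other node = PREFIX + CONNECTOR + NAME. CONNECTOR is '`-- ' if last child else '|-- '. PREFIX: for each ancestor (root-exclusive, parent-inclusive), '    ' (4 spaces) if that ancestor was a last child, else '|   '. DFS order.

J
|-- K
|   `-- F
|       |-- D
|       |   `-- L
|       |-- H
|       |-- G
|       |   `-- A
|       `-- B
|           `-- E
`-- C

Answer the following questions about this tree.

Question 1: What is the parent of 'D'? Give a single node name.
Answer: F

Derivation:
Scan adjacency: D appears as child of F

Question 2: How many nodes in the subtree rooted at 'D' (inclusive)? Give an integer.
Subtree rooted at D contains: D, L
Count = 2

Answer: 2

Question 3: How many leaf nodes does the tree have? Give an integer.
Answer: 5

Derivation:
Leaves (nodes with no children): A, C, E, H, L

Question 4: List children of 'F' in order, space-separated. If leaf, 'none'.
Node F's children (from adjacency): D, H, G, B

Answer: D H G B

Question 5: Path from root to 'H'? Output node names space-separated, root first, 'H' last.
Answer: J K F H

Derivation:
Walk down from root: J -> K -> F -> H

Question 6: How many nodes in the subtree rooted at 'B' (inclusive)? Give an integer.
Subtree rooted at B contains: B, E
Count = 2

Answer: 2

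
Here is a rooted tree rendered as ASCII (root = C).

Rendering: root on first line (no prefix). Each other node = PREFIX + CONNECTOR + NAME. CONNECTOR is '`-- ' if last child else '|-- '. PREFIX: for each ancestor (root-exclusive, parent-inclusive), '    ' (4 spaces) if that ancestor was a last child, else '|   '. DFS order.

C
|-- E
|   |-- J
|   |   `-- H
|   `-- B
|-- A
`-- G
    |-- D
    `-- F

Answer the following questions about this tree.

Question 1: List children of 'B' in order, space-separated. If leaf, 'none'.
Answer: none

Derivation:
Node B's children (from adjacency): (leaf)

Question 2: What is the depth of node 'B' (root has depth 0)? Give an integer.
Answer: 2

Derivation:
Path from root to B: C -> E -> B
Depth = number of edges = 2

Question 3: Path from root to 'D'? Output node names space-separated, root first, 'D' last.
Answer: C G D

Derivation:
Walk down from root: C -> G -> D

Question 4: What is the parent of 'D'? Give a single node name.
Answer: G

Derivation:
Scan adjacency: D appears as child of G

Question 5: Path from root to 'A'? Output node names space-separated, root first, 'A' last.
Answer: C A

Derivation:
Walk down from root: C -> A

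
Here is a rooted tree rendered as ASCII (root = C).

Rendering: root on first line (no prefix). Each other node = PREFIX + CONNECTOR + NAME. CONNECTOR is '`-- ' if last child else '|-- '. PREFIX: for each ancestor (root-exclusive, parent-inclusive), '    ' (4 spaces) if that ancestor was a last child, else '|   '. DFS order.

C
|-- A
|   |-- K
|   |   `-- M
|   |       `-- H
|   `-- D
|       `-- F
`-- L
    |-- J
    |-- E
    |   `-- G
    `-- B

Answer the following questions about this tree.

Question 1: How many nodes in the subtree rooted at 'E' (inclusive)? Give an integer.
Answer: 2

Derivation:
Subtree rooted at E contains: E, G
Count = 2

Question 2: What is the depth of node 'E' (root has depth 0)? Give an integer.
Answer: 2

Derivation:
Path from root to E: C -> L -> E
Depth = number of edges = 2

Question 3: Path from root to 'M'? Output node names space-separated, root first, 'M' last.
Answer: C A K M

Derivation:
Walk down from root: C -> A -> K -> M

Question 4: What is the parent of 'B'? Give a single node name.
Scan adjacency: B appears as child of L

Answer: L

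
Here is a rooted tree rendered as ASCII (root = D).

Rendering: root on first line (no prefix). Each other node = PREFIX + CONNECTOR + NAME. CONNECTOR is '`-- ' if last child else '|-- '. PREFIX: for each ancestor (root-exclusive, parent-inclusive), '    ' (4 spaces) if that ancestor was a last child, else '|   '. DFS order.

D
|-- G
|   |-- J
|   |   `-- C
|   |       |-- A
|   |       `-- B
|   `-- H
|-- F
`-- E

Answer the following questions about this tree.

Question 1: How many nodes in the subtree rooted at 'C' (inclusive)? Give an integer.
Answer: 3

Derivation:
Subtree rooted at C contains: A, B, C
Count = 3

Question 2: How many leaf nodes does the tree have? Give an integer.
Leaves (nodes with no children): A, B, E, F, H

Answer: 5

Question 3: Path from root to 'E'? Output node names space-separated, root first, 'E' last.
Answer: D E

Derivation:
Walk down from root: D -> E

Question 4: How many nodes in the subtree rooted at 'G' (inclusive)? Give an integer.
Answer: 6

Derivation:
Subtree rooted at G contains: A, B, C, G, H, J
Count = 6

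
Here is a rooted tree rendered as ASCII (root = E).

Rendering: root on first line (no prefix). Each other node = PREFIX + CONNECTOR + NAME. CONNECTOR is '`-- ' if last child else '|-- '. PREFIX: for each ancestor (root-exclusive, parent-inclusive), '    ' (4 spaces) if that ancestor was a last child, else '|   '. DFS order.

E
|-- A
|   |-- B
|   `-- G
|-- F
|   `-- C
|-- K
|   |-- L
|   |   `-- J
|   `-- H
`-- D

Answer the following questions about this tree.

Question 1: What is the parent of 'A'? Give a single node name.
Scan adjacency: A appears as child of E

Answer: E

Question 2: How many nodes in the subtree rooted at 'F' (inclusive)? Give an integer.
Subtree rooted at F contains: C, F
Count = 2

Answer: 2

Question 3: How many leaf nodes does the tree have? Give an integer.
Leaves (nodes with no children): B, C, D, G, H, J

Answer: 6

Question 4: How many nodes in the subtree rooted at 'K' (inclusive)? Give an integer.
Answer: 4

Derivation:
Subtree rooted at K contains: H, J, K, L
Count = 4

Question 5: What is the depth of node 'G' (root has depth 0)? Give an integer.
Answer: 2

Derivation:
Path from root to G: E -> A -> G
Depth = number of edges = 2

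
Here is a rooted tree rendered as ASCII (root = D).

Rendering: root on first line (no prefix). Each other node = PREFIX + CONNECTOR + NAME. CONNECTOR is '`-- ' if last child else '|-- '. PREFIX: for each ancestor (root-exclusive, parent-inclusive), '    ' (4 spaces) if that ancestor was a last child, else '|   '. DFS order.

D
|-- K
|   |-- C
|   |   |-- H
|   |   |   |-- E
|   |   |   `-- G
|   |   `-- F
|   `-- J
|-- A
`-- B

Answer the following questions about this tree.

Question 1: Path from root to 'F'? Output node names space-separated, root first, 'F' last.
Walk down from root: D -> K -> C -> F

Answer: D K C F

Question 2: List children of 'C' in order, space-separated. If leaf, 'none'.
Answer: H F

Derivation:
Node C's children (from adjacency): H, F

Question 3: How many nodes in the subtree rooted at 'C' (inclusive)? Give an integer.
Subtree rooted at C contains: C, E, F, G, H
Count = 5

Answer: 5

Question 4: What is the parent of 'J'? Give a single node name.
Scan adjacency: J appears as child of K

Answer: K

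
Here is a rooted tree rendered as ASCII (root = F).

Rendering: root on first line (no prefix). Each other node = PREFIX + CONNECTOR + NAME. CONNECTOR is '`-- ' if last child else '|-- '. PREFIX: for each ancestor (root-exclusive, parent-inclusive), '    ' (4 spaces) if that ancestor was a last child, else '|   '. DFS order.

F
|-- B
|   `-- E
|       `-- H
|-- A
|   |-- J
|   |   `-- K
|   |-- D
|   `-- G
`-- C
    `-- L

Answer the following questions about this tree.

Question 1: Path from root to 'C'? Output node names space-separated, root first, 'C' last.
Answer: F C

Derivation:
Walk down from root: F -> C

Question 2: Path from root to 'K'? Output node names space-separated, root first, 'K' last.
Walk down from root: F -> A -> J -> K

Answer: F A J K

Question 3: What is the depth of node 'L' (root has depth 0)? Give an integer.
Answer: 2

Derivation:
Path from root to L: F -> C -> L
Depth = number of edges = 2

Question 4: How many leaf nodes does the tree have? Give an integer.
Answer: 5

Derivation:
Leaves (nodes with no children): D, G, H, K, L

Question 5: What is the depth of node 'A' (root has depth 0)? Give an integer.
Answer: 1

Derivation:
Path from root to A: F -> A
Depth = number of edges = 1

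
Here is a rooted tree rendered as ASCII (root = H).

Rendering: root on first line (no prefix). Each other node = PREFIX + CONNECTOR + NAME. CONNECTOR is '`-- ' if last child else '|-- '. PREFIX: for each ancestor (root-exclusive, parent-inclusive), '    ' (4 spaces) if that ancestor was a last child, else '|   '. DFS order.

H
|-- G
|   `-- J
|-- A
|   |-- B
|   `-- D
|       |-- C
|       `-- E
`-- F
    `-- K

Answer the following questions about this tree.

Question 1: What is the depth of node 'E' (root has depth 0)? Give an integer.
Path from root to E: H -> A -> D -> E
Depth = number of edges = 3

Answer: 3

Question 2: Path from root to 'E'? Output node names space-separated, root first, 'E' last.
Answer: H A D E

Derivation:
Walk down from root: H -> A -> D -> E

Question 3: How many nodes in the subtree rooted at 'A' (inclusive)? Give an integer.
Answer: 5

Derivation:
Subtree rooted at A contains: A, B, C, D, E
Count = 5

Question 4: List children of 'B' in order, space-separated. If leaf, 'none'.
Node B's children (from adjacency): (leaf)

Answer: none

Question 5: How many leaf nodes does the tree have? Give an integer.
Leaves (nodes with no children): B, C, E, J, K

Answer: 5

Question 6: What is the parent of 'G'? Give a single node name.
Answer: H

Derivation:
Scan adjacency: G appears as child of H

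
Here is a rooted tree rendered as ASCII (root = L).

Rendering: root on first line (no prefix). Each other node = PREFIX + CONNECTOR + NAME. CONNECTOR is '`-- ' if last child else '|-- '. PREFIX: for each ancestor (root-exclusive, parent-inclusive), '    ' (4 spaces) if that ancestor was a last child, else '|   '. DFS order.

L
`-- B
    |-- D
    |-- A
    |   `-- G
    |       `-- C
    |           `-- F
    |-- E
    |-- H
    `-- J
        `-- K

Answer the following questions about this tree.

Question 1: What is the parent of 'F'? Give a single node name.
Scan adjacency: F appears as child of C

Answer: C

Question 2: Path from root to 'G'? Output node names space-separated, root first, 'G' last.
Walk down from root: L -> B -> A -> G

Answer: L B A G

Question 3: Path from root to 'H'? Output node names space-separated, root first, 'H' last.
Walk down from root: L -> B -> H

Answer: L B H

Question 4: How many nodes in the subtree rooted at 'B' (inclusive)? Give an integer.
Subtree rooted at B contains: A, B, C, D, E, F, G, H, J, K
Count = 10

Answer: 10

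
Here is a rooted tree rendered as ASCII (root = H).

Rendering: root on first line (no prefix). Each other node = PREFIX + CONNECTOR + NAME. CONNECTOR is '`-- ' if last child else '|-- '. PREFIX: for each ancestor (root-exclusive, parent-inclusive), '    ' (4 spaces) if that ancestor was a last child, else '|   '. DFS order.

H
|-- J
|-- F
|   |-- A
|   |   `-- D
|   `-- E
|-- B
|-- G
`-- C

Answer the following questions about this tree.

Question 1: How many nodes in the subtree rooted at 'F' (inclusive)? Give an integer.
Subtree rooted at F contains: A, D, E, F
Count = 4

Answer: 4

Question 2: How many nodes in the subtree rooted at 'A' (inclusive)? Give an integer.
Subtree rooted at A contains: A, D
Count = 2

Answer: 2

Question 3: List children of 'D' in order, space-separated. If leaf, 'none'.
Answer: none

Derivation:
Node D's children (from adjacency): (leaf)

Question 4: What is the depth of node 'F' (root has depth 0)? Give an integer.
Answer: 1

Derivation:
Path from root to F: H -> F
Depth = number of edges = 1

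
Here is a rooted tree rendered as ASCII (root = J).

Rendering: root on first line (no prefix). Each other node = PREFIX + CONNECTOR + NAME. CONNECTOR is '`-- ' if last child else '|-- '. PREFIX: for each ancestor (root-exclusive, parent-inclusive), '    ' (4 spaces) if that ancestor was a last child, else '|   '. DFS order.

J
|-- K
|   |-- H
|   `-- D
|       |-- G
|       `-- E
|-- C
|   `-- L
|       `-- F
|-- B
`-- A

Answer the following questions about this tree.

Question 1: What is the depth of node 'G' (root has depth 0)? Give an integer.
Path from root to G: J -> K -> D -> G
Depth = number of edges = 3

Answer: 3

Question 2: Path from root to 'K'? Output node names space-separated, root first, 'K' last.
Walk down from root: J -> K

Answer: J K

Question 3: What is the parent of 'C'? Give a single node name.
Answer: J

Derivation:
Scan adjacency: C appears as child of J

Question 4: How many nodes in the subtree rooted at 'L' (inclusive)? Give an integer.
Subtree rooted at L contains: F, L
Count = 2

Answer: 2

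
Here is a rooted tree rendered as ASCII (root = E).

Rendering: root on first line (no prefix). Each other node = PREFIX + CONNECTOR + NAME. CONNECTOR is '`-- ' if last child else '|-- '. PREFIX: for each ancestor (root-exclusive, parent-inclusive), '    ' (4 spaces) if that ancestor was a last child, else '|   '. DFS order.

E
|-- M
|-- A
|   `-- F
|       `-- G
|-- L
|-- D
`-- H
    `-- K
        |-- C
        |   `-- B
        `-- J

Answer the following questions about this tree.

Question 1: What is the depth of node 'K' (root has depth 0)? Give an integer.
Answer: 2

Derivation:
Path from root to K: E -> H -> K
Depth = number of edges = 2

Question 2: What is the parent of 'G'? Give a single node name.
Scan adjacency: G appears as child of F

Answer: F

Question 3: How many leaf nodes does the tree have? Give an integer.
Leaves (nodes with no children): B, D, G, J, L, M

Answer: 6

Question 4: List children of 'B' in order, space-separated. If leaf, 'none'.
Answer: none

Derivation:
Node B's children (from adjacency): (leaf)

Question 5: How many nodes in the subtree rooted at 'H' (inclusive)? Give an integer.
Answer: 5

Derivation:
Subtree rooted at H contains: B, C, H, J, K
Count = 5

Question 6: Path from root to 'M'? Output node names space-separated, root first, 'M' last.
Answer: E M

Derivation:
Walk down from root: E -> M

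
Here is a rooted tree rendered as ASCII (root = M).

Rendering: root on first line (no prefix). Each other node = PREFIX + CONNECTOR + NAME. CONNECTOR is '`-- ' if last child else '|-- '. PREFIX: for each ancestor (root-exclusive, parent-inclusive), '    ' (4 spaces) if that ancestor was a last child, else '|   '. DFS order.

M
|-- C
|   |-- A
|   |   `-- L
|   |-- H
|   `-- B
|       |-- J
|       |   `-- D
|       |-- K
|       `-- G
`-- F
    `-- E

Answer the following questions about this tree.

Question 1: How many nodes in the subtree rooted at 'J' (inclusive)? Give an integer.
Answer: 2

Derivation:
Subtree rooted at J contains: D, J
Count = 2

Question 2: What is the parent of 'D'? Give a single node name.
Scan adjacency: D appears as child of J

Answer: J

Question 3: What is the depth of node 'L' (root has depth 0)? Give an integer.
Answer: 3

Derivation:
Path from root to L: M -> C -> A -> L
Depth = number of edges = 3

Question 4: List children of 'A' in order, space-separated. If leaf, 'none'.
Answer: L

Derivation:
Node A's children (from adjacency): L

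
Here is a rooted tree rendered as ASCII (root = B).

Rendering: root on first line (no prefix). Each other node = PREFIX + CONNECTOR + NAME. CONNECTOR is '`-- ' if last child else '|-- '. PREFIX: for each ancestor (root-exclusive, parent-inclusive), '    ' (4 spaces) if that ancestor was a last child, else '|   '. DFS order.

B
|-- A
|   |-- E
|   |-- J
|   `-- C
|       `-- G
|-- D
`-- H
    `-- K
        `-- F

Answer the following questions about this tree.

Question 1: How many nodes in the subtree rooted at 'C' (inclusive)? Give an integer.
Subtree rooted at C contains: C, G
Count = 2

Answer: 2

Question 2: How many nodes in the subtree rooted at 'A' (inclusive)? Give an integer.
Subtree rooted at A contains: A, C, E, G, J
Count = 5

Answer: 5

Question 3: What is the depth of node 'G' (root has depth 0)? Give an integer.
Path from root to G: B -> A -> C -> G
Depth = number of edges = 3

Answer: 3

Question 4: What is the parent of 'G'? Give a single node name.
Scan adjacency: G appears as child of C

Answer: C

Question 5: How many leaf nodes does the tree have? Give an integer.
Leaves (nodes with no children): D, E, F, G, J

Answer: 5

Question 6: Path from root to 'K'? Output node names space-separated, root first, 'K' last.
Walk down from root: B -> H -> K

Answer: B H K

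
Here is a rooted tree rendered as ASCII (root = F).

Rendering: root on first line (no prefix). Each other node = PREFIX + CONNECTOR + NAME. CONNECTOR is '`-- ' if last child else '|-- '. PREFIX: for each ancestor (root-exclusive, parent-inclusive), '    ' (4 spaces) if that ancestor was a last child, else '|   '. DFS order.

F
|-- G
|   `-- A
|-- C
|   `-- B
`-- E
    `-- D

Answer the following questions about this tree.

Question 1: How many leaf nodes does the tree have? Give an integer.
Leaves (nodes with no children): A, B, D

Answer: 3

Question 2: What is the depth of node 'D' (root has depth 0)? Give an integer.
Path from root to D: F -> E -> D
Depth = number of edges = 2

Answer: 2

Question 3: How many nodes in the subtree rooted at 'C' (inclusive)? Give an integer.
Answer: 2

Derivation:
Subtree rooted at C contains: B, C
Count = 2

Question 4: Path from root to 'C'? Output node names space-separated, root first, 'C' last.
Answer: F C

Derivation:
Walk down from root: F -> C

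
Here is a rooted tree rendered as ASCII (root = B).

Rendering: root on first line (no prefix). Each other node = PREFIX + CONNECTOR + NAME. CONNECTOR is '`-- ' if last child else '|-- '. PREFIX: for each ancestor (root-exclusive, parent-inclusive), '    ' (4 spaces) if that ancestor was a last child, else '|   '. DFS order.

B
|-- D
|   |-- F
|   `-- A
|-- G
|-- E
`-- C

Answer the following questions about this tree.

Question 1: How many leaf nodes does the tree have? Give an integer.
Answer: 5

Derivation:
Leaves (nodes with no children): A, C, E, F, G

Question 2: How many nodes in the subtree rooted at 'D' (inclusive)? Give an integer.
Subtree rooted at D contains: A, D, F
Count = 3

Answer: 3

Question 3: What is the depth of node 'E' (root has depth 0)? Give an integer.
Path from root to E: B -> E
Depth = number of edges = 1

Answer: 1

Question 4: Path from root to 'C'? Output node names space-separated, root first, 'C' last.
Walk down from root: B -> C

Answer: B C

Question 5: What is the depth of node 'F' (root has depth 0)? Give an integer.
Answer: 2

Derivation:
Path from root to F: B -> D -> F
Depth = number of edges = 2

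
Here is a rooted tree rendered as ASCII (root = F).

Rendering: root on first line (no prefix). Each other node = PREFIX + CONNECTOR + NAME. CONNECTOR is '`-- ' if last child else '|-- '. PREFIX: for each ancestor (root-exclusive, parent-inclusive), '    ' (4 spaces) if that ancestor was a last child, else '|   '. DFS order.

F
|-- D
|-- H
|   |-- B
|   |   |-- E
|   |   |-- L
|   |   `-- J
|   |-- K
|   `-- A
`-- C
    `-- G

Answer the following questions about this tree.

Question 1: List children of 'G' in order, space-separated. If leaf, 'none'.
Node G's children (from adjacency): (leaf)

Answer: none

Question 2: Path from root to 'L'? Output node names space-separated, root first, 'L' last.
Answer: F H B L

Derivation:
Walk down from root: F -> H -> B -> L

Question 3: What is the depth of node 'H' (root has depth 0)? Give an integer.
Answer: 1

Derivation:
Path from root to H: F -> H
Depth = number of edges = 1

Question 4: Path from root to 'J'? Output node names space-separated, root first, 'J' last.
Walk down from root: F -> H -> B -> J

Answer: F H B J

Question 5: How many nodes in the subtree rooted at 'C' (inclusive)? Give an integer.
Subtree rooted at C contains: C, G
Count = 2

Answer: 2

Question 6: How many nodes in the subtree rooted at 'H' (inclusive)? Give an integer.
Subtree rooted at H contains: A, B, E, H, J, K, L
Count = 7

Answer: 7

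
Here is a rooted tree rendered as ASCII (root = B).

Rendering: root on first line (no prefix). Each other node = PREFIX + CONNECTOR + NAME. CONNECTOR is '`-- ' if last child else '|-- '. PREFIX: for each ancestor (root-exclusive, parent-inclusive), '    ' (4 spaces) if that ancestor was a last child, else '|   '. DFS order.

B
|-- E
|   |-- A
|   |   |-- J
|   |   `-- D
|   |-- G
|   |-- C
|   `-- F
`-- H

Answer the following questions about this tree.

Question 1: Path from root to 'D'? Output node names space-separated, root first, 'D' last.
Answer: B E A D

Derivation:
Walk down from root: B -> E -> A -> D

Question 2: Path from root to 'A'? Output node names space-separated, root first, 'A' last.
Answer: B E A

Derivation:
Walk down from root: B -> E -> A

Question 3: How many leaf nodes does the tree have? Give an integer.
Leaves (nodes with no children): C, D, F, G, H, J

Answer: 6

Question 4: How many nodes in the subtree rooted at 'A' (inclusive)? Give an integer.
Answer: 3

Derivation:
Subtree rooted at A contains: A, D, J
Count = 3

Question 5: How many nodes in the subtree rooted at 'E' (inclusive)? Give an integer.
Subtree rooted at E contains: A, C, D, E, F, G, J
Count = 7

Answer: 7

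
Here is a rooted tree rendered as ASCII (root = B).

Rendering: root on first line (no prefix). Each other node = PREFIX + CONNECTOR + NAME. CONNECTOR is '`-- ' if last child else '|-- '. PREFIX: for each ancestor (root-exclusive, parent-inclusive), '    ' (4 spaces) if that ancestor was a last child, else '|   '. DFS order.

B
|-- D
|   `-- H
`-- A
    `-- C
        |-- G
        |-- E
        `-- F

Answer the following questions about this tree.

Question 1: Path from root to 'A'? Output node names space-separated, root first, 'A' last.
Answer: B A

Derivation:
Walk down from root: B -> A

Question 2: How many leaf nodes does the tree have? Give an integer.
Answer: 4

Derivation:
Leaves (nodes with no children): E, F, G, H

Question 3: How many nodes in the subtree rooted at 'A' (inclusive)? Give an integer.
Subtree rooted at A contains: A, C, E, F, G
Count = 5

Answer: 5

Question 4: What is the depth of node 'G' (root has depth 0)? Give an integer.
Answer: 3

Derivation:
Path from root to G: B -> A -> C -> G
Depth = number of edges = 3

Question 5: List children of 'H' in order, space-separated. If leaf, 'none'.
Node H's children (from adjacency): (leaf)

Answer: none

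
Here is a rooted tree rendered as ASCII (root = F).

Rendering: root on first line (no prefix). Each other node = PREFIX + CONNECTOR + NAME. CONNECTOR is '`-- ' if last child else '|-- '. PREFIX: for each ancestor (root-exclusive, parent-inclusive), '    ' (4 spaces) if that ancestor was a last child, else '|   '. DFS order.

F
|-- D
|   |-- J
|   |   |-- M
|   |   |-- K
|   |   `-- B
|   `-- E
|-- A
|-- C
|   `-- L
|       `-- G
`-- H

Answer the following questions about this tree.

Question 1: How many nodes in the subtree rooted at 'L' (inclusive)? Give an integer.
Answer: 2

Derivation:
Subtree rooted at L contains: G, L
Count = 2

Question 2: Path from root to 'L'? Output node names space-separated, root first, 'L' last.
Answer: F C L

Derivation:
Walk down from root: F -> C -> L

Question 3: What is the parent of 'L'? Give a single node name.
Scan adjacency: L appears as child of C

Answer: C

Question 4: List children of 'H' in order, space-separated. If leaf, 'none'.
Node H's children (from adjacency): (leaf)

Answer: none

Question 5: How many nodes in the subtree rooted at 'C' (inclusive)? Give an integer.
Answer: 3

Derivation:
Subtree rooted at C contains: C, G, L
Count = 3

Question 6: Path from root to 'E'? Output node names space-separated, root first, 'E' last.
Walk down from root: F -> D -> E

Answer: F D E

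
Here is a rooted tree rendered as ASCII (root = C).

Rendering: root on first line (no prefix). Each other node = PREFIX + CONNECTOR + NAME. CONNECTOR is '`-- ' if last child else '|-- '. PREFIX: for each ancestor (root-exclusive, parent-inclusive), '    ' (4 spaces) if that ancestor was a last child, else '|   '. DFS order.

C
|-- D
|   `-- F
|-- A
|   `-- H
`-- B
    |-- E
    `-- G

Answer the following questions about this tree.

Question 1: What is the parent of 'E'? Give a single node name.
Answer: B

Derivation:
Scan adjacency: E appears as child of B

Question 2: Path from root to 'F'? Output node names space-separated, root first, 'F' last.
Walk down from root: C -> D -> F

Answer: C D F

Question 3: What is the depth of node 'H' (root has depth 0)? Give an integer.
Answer: 2

Derivation:
Path from root to H: C -> A -> H
Depth = number of edges = 2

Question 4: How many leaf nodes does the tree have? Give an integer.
Leaves (nodes with no children): E, F, G, H

Answer: 4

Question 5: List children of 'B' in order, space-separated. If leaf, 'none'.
Answer: E G

Derivation:
Node B's children (from adjacency): E, G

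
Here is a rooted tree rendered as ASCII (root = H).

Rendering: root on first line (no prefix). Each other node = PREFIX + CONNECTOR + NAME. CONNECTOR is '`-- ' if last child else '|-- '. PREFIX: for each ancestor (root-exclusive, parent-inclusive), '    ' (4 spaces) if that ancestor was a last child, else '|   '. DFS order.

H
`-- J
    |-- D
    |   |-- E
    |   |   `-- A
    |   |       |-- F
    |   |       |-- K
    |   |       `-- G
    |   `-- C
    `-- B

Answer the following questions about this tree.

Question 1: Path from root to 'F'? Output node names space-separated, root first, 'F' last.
Walk down from root: H -> J -> D -> E -> A -> F

Answer: H J D E A F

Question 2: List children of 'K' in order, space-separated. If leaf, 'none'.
Node K's children (from adjacency): (leaf)

Answer: none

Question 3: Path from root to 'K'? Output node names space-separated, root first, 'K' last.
Walk down from root: H -> J -> D -> E -> A -> K

Answer: H J D E A K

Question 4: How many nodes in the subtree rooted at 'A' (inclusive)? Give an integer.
Answer: 4

Derivation:
Subtree rooted at A contains: A, F, G, K
Count = 4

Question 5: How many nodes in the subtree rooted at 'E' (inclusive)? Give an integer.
Subtree rooted at E contains: A, E, F, G, K
Count = 5

Answer: 5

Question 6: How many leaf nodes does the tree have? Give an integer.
Leaves (nodes with no children): B, C, F, G, K

Answer: 5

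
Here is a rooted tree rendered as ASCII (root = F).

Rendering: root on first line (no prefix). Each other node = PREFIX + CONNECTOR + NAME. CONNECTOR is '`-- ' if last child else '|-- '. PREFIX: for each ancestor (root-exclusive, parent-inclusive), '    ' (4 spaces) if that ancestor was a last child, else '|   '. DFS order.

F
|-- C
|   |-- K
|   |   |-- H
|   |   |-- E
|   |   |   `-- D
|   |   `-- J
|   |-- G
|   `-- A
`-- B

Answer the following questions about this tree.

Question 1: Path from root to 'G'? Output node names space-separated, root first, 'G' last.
Answer: F C G

Derivation:
Walk down from root: F -> C -> G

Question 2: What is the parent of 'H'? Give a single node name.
Scan adjacency: H appears as child of K

Answer: K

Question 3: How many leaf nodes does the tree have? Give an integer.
Leaves (nodes with no children): A, B, D, G, H, J

Answer: 6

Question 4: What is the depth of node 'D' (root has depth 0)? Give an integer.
Answer: 4

Derivation:
Path from root to D: F -> C -> K -> E -> D
Depth = number of edges = 4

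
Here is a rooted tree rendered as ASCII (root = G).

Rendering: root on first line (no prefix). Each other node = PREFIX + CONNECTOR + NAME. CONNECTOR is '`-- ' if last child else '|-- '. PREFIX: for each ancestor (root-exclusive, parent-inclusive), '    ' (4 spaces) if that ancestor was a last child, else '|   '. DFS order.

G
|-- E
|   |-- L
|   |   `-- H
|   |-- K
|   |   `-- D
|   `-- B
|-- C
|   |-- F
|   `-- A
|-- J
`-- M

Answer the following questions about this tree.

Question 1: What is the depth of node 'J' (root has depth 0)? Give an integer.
Path from root to J: G -> J
Depth = number of edges = 1

Answer: 1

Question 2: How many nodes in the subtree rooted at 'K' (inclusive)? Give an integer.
Subtree rooted at K contains: D, K
Count = 2

Answer: 2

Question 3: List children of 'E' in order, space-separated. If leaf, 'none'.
Answer: L K B

Derivation:
Node E's children (from adjacency): L, K, B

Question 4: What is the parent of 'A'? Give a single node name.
Answer: C

Derivation:
Scan adjacency: A appears as child of C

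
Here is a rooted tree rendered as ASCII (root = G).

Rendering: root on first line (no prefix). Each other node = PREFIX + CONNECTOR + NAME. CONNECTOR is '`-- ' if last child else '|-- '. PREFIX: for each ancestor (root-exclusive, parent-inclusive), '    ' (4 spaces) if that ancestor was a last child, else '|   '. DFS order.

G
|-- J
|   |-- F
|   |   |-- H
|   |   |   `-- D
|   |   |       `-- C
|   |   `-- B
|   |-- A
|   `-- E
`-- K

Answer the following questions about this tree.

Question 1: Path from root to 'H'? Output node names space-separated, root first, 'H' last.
Answer: G J F H

Derivation:
Walk down from root: G -> J -> F -> H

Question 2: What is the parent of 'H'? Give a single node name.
Scan adjacency: H appears as child of F

Answer: F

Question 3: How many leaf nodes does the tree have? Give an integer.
Leaves (nodes with no children): A, B, C, E, K

Answer: 5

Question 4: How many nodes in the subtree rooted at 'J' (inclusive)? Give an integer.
Subtree rooted at J contains: A, B, C, D, E, F, H, J
Count = 8

Answer: 8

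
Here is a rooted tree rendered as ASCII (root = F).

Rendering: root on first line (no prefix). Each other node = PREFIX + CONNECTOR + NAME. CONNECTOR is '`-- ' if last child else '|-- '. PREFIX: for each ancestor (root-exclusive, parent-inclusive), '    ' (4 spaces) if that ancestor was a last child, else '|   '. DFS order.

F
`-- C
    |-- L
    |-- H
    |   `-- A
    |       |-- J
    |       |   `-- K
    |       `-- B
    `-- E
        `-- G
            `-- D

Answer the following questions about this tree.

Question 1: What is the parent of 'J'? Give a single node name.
Answer: A

Derivation:
Scan adjacency: J appears as child of A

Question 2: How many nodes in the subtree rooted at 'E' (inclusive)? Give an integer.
Answer: 3

Derivation:
Subtree rooted at E contains: D, E, G
Count = 3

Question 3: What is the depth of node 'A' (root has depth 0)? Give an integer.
Answer: 3

Derivation:
Path from root to A: F -> C -> H -> A
Depth = number of edges = 3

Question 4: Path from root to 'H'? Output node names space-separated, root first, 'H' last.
Answer: F C H

Derivation:
Walk down from root: F -> C -> H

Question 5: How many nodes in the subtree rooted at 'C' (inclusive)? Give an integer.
Answer: 10

Derivation:
Subtree rooted at C contains: A, B, C, D, E, G, H, J, K, L
Count = 10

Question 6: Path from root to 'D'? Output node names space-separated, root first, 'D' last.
Answer: F C E G D

Derivation:
Walk down from root: F -> C -> E -> G -> D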